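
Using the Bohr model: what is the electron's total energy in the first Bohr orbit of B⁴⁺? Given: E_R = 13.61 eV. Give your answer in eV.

-340.2 eV

E_n = −E_R·Z²/n² = −13.61 × 5²/1² = -340.2 eV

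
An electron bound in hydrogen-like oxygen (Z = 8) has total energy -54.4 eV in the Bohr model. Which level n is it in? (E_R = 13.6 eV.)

4

E_n = −E_R Z²/n² ⇒ n² = E_R Z²/(−E_n) = 13.6 × 8² / 54.4 ≈ 16.00
n = 4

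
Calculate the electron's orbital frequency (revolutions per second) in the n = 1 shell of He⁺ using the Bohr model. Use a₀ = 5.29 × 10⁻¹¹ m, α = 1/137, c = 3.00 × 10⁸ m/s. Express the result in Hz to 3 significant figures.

2.64 × 10¹⁶ Hz

r = n²a₀/Z = 2.65 × 10⁻¹¹ m, v = Zαc/n = 4.38 × 10⁶ m/s
f = v/(2πr) = 2.64 × 10¹⁶ Hz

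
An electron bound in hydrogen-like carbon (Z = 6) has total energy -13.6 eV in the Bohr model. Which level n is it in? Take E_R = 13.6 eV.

E_n = −E_R Z²/n² ⇒ n² = E_R Z²/(−E_n) = 13.6 × 6² / 13.6 ≈ 36.00
n = 6

6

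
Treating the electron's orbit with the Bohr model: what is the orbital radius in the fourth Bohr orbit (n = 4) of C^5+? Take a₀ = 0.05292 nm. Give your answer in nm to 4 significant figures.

0.1411 nm

r_n = n²a₀/Z = 4² × 0.05292 / 6
    = 16 × 0.05292 / 6 = 0.1411 nm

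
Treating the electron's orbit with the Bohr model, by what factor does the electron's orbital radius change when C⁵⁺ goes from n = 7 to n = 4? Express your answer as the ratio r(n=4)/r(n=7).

r ∝ Z^-1 · n^2; with Z fixed, r ∝ n^2.
r(n=4)/r(n=7) = (4/7)^2 = 16/49

16/49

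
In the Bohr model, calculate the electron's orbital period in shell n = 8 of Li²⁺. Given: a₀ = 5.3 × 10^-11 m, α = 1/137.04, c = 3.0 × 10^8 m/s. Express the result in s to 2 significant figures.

r = n²a₀/Z = 8²·5.3 × 10^-11/3 = 1.1 × 10^-9 m
v = Zαc/n = 3·0.0073·3.0 × 10^8/8 = 8.2 × 10^5 m/s
T = 2πr/v = 8.7 × 10^-15 s

8.7 × 10^-15 s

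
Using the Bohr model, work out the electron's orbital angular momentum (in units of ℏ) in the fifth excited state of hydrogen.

L_n = nℏ, so L/ℏ = n = 6.

6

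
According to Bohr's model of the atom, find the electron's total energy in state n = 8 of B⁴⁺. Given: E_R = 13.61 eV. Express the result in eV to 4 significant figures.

-5.316 eV

E_n = −E_R·Z²/n² = −13.61 × 5²/8² = -5.316 eV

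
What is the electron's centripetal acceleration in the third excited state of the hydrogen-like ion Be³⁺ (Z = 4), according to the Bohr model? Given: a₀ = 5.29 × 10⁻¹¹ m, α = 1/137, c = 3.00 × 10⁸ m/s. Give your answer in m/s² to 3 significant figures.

2.27 × 10²² m/s²

r = n²a₀/Z = 2.12 × 10⁻¹⁰ m, v = Zαc/n = 2.19 × 10⁶ m/s
a = v²/r = (2.19 × 10⁶)² / 2.12 × 10⁻¹⁰ = 2.27 × 10²² m/s²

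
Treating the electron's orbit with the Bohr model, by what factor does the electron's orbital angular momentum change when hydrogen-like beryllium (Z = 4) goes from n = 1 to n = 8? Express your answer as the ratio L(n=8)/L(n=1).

L = nℏ depends only on n, so L ∝ n.
L(n=8)/L(n=1) = (8/1)^1 = 8

8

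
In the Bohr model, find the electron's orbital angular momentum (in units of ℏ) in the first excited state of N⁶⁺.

2

L_n = nℏ, so L/ℏ = n = 2.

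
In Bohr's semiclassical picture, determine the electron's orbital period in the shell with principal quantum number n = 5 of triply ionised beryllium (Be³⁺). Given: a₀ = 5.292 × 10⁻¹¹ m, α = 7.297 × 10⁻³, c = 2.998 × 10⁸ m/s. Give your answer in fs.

1.187 fs

r = n²a₀/Z = 5²·5.292 × 10⁻¹¹/4 = 3.308 × 10⁻¹⁰ m
v = Zαc/n = 4·0.007297·2.998 × 10⁸/5 = 1.750 × 10⁶ m/s
T = 2πr/v = 1.187 × 10⁻¹⁵ s = 1.187 fs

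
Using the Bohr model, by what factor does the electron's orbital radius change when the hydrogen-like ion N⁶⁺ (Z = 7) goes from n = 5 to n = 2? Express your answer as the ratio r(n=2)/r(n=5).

r ∝ Z^-1 · n^2; with Z fixed, r ∝ n^2.
r(n=2)/r(n=5) = (2/5)^2 = 4/25

4/25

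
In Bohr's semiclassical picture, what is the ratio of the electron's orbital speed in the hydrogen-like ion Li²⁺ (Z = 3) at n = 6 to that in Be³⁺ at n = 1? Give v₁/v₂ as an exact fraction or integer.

v ∝ Z^1 · n^-1
v₁/v₂ = (3/4)^1 · (6/1)^-1 = 1/8

1/8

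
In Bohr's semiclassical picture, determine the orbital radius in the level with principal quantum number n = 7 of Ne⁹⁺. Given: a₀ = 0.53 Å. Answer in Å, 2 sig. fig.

r_n = n²a₀/Z = 7² × 0.53 / 10
    = 49 × 0.53 / 10 = 2.6 Å

2.6 Å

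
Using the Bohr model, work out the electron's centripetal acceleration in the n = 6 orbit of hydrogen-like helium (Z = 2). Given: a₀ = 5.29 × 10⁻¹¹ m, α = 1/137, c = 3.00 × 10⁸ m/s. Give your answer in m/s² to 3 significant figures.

r = n²a₀/Z = 9.52 × 10⁻¹⁰ m, v = Zαc/n = 7.30 × 10⁵ m/s
a = v²/r = (7.30 × 10⁵)² / 9.52 × 10⁻¹⁰ = 5.60 × 10²⁰ m/s²

5.60 × 10²⁰ m/s²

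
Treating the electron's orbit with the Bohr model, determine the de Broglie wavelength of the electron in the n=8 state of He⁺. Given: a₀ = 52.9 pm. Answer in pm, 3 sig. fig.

The Bohr quantisation condition is nλ = 2πr_n.
r_n = n²a₀/Z = 1690 pm
λ = 2πr_n/n = 2π·1690/8 = 1330 pm

1330 pm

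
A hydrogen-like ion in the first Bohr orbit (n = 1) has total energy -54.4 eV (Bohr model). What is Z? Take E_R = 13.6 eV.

E_n = −E_R Z²/n² ⇒ Z² = −E_n n²/E_R = 54.4 × 1² / 13.6 ≈ 4.00
Z = 2

2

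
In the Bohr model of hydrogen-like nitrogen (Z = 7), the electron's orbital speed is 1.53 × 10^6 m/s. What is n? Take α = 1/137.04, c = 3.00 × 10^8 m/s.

v_n = Zαc/n ⇒ n = Zαc/v = 7 × 0.00730 × 3.00 × 10^8 / 1.53 × 10^6 ≈ 10.02
n = 10

10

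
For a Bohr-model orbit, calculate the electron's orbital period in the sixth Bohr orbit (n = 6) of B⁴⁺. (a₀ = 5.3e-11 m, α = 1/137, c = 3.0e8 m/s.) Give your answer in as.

r = n²a₀/Z = 6²·5.3e-11/5 = 3.8e-10 m
v = Zαc/n = 5·0.0073·3.0e8/6 = 1.8e6 m/s
T = 2πr/v = 1.3e-15 s = 1300 as

1300 as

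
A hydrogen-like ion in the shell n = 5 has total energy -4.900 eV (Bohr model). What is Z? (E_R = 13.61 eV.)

E_n = −E_R Z²/n² ⇒ Z² = −E_n n²/E_R = 4.900 × 5² / 13.61 ≈ 9.00
Z = 3

3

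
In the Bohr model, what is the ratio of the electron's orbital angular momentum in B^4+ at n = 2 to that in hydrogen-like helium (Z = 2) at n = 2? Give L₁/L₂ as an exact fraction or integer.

1

L = nℏ is independent of Z.
L₁/L₂ = n₁/n₂ = 2/2 = 1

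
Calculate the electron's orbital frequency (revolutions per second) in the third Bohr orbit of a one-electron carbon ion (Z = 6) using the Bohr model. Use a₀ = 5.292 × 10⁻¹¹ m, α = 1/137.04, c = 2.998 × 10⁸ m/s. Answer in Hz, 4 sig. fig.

8.772 × 10¹⁵ Hz

r = n²a₀/Z = 7.938 × 10⁻¹¹ m, v = Zαc/n = 4.375 × 10⁶ m/s
f = v/(2πr) = 8.772 × 10¹⁵ Hz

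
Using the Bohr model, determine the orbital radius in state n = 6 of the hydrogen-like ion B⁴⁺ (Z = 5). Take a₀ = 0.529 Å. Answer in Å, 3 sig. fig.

r_n = n²a₀/Z = 6² × 0.529 / 5
    = 36 × 0.529 / 5 = 3.81 Å

3.81 Å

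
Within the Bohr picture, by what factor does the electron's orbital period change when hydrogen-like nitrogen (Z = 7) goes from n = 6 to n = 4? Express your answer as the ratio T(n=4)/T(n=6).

T ∝ Z^-2 · n^3; with Z fixed, T ∝ n^3.
T(n=4)/T(n=6) = (4/6)^3 = 8/27

8/27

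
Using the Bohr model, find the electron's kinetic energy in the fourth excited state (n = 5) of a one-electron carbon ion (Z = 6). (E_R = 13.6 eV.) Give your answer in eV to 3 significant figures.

19.6 eV

For a Coulomb orbit the virial theorem gives K = −E_n.
E_n = −E_R·Z²/n², so K = E_R·Z²/n² = 13.6 × 6²/5² = 19.6 eV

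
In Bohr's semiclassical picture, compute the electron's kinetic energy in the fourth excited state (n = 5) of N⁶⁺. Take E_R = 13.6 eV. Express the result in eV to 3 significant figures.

For a Coulomb orbit the virial theorem gives K = −E_n.
E_n = −E_R·Z²/n², so K = E_R·Z²/n² = 13.6 × 7²/5² = 26.7 eV

26.7 eV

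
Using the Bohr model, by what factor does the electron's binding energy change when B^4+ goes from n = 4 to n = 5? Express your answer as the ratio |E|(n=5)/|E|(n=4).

|E| ∝ Z^2 · n^-2; with Z fixed, |E| ∝ n^-2.
|E|(n=5)/|E|(n=4) = (5/4)^-2 = 16/25

16/25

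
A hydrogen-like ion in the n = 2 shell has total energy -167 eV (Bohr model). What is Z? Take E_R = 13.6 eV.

E_n = −E_R Z²/n² ⇒ Z² = −E_n n²/E_R = 167 × 2² / 13.6 ≈ 49.12
Z = 7

7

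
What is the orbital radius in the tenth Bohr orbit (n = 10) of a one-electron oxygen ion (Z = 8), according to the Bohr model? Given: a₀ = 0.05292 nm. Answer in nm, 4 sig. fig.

r_n = n²a₀/Z = 10² × 0.05292 / 8
    = 100 × 0.05292 / 8 = 0.6615 nm

0.6615 nm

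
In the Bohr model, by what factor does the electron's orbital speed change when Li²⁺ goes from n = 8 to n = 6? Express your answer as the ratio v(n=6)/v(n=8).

4/3

v ∝ Z^1 · n^-1; with Z fixed, v ∝ n^-1.
v(n=6)/v(n=8) = (6/8)^-1 = 4/3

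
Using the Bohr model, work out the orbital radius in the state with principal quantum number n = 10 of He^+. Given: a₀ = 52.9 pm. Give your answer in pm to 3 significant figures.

r_n = n²a₀/Z = 10² × 52.9 / 2
    = 100 × 52.9 / 2 = 2640 pm

2640 pm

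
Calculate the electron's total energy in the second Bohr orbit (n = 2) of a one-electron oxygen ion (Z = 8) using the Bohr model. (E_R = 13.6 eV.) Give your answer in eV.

E_n = −E_R·Z²/n² = −13.6 × 8²/2² = -218 eV

-218 eV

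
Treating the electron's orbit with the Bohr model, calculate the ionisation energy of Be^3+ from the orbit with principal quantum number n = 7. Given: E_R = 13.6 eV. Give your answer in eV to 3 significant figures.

E_n = −E_R·Z²/n² = −13.6 × 4²/7² eV = -4.44 eV
Ionisation energy = −E_n = 4.44 eV

4.44 eV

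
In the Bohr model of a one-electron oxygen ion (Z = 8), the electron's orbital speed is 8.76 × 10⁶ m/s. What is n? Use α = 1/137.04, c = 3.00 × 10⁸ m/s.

2

v_n = Zαc/n ⇒ n = Zαc/v = 8 × 0.00730 × 3.00 × 10⁸ / 8.76 × 10⁶ ≈ 2.00
n = 2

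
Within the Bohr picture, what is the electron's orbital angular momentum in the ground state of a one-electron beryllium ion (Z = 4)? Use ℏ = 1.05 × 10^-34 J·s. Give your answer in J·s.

L_n = nℏ = 1 × 1.05 × 10^-34 = 1.05 × 10^-34 J·s

1.05 × 10^-34 J·s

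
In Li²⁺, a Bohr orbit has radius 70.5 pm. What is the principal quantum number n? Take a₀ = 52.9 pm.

r_n = n²a₀/Z ⇒ n² = rZ/a₀ = 70.5 × 3 / 52.9 ≈ 4.00
n = 2

2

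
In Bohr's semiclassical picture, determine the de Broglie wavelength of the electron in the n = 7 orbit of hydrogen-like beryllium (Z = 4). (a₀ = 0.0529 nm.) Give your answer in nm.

The Bohr quantisation condition is nλ = 2πr_n.
r_n = n²a₀/Z = 0.648 nm
λ = 2πr_n/n = 2π·0.648/7 = 0.582 nm

0.582 nm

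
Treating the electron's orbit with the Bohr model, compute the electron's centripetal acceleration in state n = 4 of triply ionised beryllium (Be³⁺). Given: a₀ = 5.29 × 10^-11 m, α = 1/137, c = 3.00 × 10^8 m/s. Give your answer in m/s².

r = n²a₀/Z = 2.12 × 10^-10 m, v = Zαc/n = 2.19 × 10^6 m/s
a = v²/r = (2.19 × 10^6)² / 2.12 × 10^-10 = 2.27 × 10^22 m/s²

2.27 × 10^22 m/s²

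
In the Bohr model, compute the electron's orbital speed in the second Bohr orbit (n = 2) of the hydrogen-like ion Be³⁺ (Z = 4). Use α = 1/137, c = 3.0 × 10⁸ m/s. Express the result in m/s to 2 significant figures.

4.4 × 10⁶ m/s

v_n = Zαc/n = 4 × 0.0073 × 3.0 × 10⁸ / 2
    = 4.4 × 10⁶ m/s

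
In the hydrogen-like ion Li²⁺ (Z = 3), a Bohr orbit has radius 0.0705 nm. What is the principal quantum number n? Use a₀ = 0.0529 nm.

r_n = n²a₀/Z ⇒ n² = rZ/a₀ = 0.0705 × 3 / 0.0529 ≈ 4.00
n = 2

2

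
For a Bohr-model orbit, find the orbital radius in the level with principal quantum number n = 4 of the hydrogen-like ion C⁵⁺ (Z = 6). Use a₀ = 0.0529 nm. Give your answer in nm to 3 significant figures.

0.141 nm

r_n = n²a₀/Z = 4² × 0.0529 / 6
    = 16 × 0.0529 / 6 = 0.141 nm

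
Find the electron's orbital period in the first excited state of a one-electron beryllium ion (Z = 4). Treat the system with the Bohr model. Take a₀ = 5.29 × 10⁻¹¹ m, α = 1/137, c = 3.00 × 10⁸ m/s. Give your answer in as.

r = n²a₀/Z = 2²·5.29 × 10⁻¹¹/4 = 5.29 × 10⁻¹¹ m
v = Zαc/n = 4·0.00730·3.00 × 10⁸/2 = 4.38 × 10⁶ m/s
T = 2πr/v = 7.59 × 10⁻¹⁷ s = 75.9 as

75.9 as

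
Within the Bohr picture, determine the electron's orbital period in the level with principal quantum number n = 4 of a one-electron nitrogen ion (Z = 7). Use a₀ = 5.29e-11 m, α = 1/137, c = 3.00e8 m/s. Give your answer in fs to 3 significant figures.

0.198 fs

r = n²a₀/Z = 4²·5.29e-11/7 = 1.21e-10 m
v = Zαc/n = 7·0.00730·3.00e8/4 = 3.83e6 m/s
T = 2πr/v = 1.98e-16 s = 0.198 fs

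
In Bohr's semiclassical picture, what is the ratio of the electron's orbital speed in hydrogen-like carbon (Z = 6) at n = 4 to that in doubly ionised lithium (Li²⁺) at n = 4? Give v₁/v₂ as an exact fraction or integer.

2

v ∝ Z^1 · n^-1
v₁/v₂ = (6/3)^1 · (4/4)^-1 = 2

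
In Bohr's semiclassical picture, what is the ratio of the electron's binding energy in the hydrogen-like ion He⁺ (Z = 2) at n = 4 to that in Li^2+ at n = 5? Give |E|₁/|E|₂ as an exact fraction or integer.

|E| ∝ Z^2 · n^-2
|E|₁/|E|₂ = (2/3)^2 · (4/5)^-2 = 25/36

25/36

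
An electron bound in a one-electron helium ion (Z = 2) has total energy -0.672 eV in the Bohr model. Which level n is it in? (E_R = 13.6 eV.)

E_n = −E_R Z²/n² ⇒ n² = E_R Z²/(−E_n) = 13.6 × 2² / 0.672 ≈ 80.95
n = 9

9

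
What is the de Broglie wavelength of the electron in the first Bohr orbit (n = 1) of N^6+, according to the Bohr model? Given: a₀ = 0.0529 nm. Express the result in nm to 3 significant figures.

The Bohr quantisation condition is nλ = 2πr_n.
r_n = n²a₀/Z = 0.00756 nm
λ = 2πr_n/n = 2π·0.00756/1 = 0.0475 nm

0.0475 nm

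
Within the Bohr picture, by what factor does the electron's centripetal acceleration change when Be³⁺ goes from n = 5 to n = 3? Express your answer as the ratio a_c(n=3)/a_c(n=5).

a_c ∝ Z^3 · n^-4; with Z fixed, a_c ∝ n^-4.
a_c(n=3)/a_c(n=5) = (3/5)^-4 = 625/81

625/81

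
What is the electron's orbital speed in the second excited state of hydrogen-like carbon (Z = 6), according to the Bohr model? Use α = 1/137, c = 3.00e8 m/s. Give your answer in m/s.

4.38e6 m/s

v_n = Zαc/n = 6 × 0.00730 × 3.00e8 / 3
    = 4.38e6 m/s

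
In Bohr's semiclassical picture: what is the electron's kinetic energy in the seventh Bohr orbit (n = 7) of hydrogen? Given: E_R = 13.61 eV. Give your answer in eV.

0.2778 eV

For a Coulomb orbit the virial theorem gives K = −E_n.
E_n = −E_R·Z²/n², so K = E_R·Z²/n² = 13.61 × 1²/7² = 0.2778 eV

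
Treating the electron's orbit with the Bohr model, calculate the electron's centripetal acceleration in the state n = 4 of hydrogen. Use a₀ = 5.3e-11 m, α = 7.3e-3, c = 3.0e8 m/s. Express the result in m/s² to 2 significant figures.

3.5e20 m/s²

r = n²a₀/Z = 8.5e-10 m, v = Zαc/n = 5.5e5 m/s
a = v²/r = (5.5e5)² / 8.5e-10 = 3.5e20 m/s²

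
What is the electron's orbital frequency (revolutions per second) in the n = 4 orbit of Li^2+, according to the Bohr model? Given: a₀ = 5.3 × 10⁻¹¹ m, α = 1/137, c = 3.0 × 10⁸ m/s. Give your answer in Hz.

9.2 × 10¹⁴ Hz

r = n²a₀/Z = 2.8 × 10⁻¹⁰ m, v = Zαc/n = 1.6 × 10⁶ m/s
f = v/(2πr) = 9.2 × 10¹⁴ Hz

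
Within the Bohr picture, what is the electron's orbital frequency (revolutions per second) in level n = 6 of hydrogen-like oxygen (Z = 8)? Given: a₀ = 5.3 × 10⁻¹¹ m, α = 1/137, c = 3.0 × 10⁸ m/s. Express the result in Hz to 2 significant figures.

r = n²a₀/Z = 2.4 × 10⁻¹⁰ m, v = Zαc/n = 2.9 × 10⁶ m/s
f = v/(2πr) = 1.9 × 10¹⁵ Hz

1.9 × 10¹⁵ Hz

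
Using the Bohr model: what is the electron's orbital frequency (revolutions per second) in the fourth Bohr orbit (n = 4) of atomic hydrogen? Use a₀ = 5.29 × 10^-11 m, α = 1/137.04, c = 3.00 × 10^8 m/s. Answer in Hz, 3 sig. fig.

r = n²a₀/Z = 8.46 × 10^-10 m, v = Zαc/n = 5.47 × 10^5 m/s
f = v/(2πr) = 1.03 × 10^14 Hz

1.03 × 10^14 Hz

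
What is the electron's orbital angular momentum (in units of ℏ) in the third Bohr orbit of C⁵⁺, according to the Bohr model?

3

L_n = nℏ, so L/ℏ = n = 3.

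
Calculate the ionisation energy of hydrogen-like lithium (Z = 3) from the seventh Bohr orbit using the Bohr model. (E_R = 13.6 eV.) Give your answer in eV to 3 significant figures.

E_n = −E_R·Z²/n² = −13.6 × 3²/7² eV = -2.50 eV
Ionisation energy = −E_n = 2.50 eV

2.50 eV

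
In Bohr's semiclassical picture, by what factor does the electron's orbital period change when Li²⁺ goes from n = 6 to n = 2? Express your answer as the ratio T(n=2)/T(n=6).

T ∝ Z^-2 · n^3; with Z fixed, T ∝ n^3.
T(n=2)/T(n=6) = (2/6)^3 = 1/27

1/27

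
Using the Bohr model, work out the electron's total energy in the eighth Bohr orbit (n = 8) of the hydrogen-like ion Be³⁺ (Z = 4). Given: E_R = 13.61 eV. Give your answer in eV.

E_n = −E_R·Z²/n² = −13.61 × 4²/8² = -3.402 eV

-3.402 eV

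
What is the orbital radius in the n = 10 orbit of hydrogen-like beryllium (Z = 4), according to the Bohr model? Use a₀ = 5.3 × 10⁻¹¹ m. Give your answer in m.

1.3 × 10⁻⁹ m

r_n = n²a₀/Z = 10² × 5.3 × 10⁻¹¹ / 4
    = 100 × 5.3 × 10⁻¹¹ / 4 = 1.3 × 10⁻⁹ m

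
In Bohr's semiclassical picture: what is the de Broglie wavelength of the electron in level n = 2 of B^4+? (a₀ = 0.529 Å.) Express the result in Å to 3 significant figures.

1.33 Å

The Bohr quantisation condition is nλ = 2πr_n.
r_n = n²a₀/Z = 0.423 Å
λ = 2πr_n/n = 2π·0.423/2 = 1.33 Å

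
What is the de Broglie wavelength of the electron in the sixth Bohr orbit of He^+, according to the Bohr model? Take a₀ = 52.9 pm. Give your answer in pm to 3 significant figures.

The Bohr quantisation condition is nλ = 2πr_n.
r_n = n²a₀/Z = 952 pm
λ = 2πr_n/n = 2π·952/6 = 997 pm

997 pm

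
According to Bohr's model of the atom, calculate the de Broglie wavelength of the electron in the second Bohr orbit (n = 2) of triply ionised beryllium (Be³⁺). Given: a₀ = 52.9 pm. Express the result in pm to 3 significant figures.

The Bohr quantisation condition is nλ = 2πr_n.
r_n = n²a₀/Z = 52.9 pm
λ = 2πr_n/n = 2π·52.9/2 = 166 pm

166 pm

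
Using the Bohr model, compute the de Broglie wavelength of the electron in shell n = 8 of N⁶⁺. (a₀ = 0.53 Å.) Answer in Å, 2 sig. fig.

The Bohr quantisation condition is nλ = 2πr_n.
r_n = n²a₀/Z = 4.8 Å
λ = 2πr_n/n = 2π·4.8/8 = 3.8 Å

3.8 Å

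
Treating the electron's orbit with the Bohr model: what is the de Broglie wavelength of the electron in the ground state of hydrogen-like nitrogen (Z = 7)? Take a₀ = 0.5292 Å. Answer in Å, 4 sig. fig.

The Bohr quantisation condition is nλ = 2πr_n.
r_n = n²a₀/Z = 0.07560 Å
λ = 2πr_n/n = 2π·0.07560/1 = 0.4750 Å

0.4750 Å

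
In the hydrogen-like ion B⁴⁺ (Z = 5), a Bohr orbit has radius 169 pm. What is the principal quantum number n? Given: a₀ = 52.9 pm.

r_n = n²a₀/Z ⇒ n² = rZ/a₀ = 169 × 5 / 52.9 ≈ 15.97
n = 4

4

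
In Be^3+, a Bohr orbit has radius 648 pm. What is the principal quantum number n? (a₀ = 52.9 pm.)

r_n = n²a₀/Z ⇒ n² = rZ/a₀ = 648 × 4 / 52.9 ≈ 49.00
n = 7

7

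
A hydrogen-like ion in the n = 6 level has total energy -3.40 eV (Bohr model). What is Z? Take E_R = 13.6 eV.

3

E_n = −E_R Z²/n² ⇒ Z² = −E_n n²/E_R = 3.40 × 6² / 13.6 ≈ 9.00
Z = 3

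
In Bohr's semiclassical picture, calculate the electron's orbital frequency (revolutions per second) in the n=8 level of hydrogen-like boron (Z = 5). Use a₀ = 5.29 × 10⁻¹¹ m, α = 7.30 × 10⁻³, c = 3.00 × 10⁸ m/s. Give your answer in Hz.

3.22 × 10¹⁴ Hz

r = n²a₀/Z = 6.77 × 10⁻¹⁰ m, v = Zαc/n = 1.37 × 10⁶ m/s
f = v/(2πr) = 3.22 × 10¹⁴ Hz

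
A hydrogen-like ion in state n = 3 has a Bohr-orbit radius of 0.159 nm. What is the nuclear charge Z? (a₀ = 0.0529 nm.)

3

r_n = n²a₀/Z ⇒ Z = n²a₀/r = 3² × 0.0529 / 0.159 ≈ 2.99
Z = 3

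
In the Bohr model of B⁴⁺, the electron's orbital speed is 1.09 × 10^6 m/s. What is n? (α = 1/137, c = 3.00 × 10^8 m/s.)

10

v_n = Zαc/n ⇒ n = Zαc/v = 5 × 0.00730 × 3.00 × 10^8 / 1.09 × 10^6 ≈ 10.04
n = 10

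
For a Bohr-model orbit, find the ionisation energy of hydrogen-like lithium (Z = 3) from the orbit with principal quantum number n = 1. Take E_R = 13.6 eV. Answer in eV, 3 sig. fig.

E_n = −E_R·Z²/n² = −13.6 × 3²/1² eV = -122 eV
Ionisation energy = −E_n = 122 eV

122 eV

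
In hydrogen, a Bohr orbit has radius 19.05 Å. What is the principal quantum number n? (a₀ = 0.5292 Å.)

r_n = n²a₀/Z ⇒ n² = rZ/a₀ = 19.05 × 1 / 0.5292 ≈ 36.00
n = 6

6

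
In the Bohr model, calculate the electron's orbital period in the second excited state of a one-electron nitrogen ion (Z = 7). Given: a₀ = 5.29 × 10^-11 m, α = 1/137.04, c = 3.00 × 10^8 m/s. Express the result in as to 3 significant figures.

83.7 as

r = n²a₀/Z = 3²·5.29 × 10^-11/7 = 6.80 × 10^-11 m
v = Zαc/n = 7·0.00730·3.00 × 10^8/3 = 5.11 × 10^6 m/s
T = 2πr/v = 8.37 × 10^-17 s = 83.7 as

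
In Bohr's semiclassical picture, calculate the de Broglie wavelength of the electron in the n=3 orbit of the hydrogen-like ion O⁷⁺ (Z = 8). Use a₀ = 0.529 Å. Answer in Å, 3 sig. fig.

The Bohr quantisation condition is nλ = 2πr_n.
r_n = n²a₀/Z = 0.595 Å
λ = 2πr_n/n = 2π·0.595/3 = 1.25 Å

1.25 Å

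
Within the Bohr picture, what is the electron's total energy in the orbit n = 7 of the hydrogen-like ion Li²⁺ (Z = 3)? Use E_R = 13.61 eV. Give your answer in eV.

-2.500 eV

E_n = −E_R·Z²/n² = −13.61 × 3²/7² = -2.500 eV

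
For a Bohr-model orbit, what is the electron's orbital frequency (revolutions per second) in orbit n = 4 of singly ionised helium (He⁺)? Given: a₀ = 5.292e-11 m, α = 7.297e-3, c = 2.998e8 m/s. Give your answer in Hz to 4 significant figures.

4.112e14 Hz

r = n²a₀/Z = 4.234e-10 m, v = Zαc/n = 1.094e6 m/s
f = v/(2πr) = 4.112e14 Hz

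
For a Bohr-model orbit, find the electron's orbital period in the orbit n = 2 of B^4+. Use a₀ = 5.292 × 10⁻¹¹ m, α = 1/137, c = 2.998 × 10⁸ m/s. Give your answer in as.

r = n²a₀/Z = 2²·5.292 × 10⁻¹¹/5 = 4.234 × 10⁻¹¹ m
v = Zαc/n = 5·0.007299·2.998 × 10⁸/2 = 5.471 × 10⁶ m/s
T = 2πr/v = 4.862 × 10⁻¹⁷ s = 48.62 as

48.62 as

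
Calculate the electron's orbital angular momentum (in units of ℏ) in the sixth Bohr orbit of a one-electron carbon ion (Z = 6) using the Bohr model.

6

L_n = nℏ, so L/ℏ = n = 6.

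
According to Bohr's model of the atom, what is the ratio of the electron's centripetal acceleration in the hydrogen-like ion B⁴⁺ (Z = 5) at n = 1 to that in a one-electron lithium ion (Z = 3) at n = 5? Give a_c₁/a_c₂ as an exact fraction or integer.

a_c ∝ Z^3 · n^-4
a_c₁/a_c₂ = (5/3)^3 · (1/5)^-4 = 78125/27

78125/27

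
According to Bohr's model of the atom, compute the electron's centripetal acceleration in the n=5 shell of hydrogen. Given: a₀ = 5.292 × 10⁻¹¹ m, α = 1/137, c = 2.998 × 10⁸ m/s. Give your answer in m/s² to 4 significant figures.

r = n²a₀/Z = 1.323 × 10⁻⁹ m, v = Zαc/n = 4.377 × 10⁵ m/s
a = v²/r = (4.377 × 10⁵)² / 1.323 × 10⁻⁹ = 1.448 × 10²⁰ m/s²

1.448 × 10²⁰ m/s²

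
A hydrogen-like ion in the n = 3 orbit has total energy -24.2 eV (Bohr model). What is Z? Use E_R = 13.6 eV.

E_n = −E_R Z²/n² ⇒ Z² = −E_n n²/E_R = 24.2 × 3² / 13.6 ≈ 16.01
Z = 4

4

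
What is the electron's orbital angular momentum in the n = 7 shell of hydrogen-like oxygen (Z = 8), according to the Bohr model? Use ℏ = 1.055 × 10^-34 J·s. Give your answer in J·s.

7.385 × 10^-34 J·s

L_n = nℏ = 7 × 1.055 × 10^-34 = 7.385 × 10^-34 J·s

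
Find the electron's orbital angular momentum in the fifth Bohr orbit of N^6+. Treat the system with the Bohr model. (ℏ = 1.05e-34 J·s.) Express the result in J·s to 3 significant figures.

5.25e-34 J·s

L_n = nℏ = 5 × 1.05e-34 = 5.25e-34 J·s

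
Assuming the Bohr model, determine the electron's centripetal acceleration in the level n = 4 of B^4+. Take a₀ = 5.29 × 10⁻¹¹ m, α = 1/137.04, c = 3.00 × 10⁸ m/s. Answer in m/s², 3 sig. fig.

4.42 × 10²² m/s²

r = n²a₀/Z = 1.69 × 10⁻¹⁰ m, v = Zαc/n = 2.74 × 10⁶ m/s
a = v²/r = (2.74 × 10⁶)² / 1.69 × 10⁻¹⁰ = 4.42 × 10²² m/s²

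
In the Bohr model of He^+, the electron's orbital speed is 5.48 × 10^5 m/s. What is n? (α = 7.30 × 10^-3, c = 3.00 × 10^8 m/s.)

8

v_n = Zαc/n ⇒ n = Zαc/v = 2 × 0.00730 × 3.00 × 10^8 / 5.48 × 10^5 ≈ 7.99
n = 8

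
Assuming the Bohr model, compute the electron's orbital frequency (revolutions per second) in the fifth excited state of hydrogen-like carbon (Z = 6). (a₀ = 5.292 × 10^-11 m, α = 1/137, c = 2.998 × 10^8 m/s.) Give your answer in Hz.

1.097 × 10^15 Hz

r = n²a₀/Z = 3.175 × 10^-10 m, v = Zαc/n = 2.188 × 10^6 m/s
f = v/(2πr) = 1.097 × 10^15 Hz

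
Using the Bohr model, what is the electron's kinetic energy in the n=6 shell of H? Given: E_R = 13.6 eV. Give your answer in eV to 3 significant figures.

0.378 eV

For a Coulomb orbit the virial theorem gives K = −E_n.
E_n = −E_R·Z²/n², so K = E_R·Z²/n² = 13.6 × 1²/6² = 0.378 eV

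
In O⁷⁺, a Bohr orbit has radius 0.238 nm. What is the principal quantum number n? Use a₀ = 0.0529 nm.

6

r_n = n²a₀/Z ⇒ n² = rZ/a₀ = 0.238 × 8 / 0.0529 ≈ 35.99
n = 6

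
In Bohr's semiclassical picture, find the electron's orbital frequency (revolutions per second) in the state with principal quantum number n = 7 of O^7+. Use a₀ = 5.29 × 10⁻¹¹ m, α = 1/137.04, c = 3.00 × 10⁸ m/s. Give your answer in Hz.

1.23 × 10¹⁵ Hz

r = n²a₀/Z = 3.24 × 10⁻¹⁰ m, v = Zαc/n = 2.50 × 10⁶ m/s
f = v/(2πr) = 1.23 × 10¹⁵ Hz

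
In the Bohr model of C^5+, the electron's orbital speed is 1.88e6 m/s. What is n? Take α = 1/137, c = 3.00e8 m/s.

7

v_n = Zαc/n ⇒ n = Zαc/v = 6 × 0.00730 × 3.00e8 / 1.88e6 ≈ 6.99
n = 7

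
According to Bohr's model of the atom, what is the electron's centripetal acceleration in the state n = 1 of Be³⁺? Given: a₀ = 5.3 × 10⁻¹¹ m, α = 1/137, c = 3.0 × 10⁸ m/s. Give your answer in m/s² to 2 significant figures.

r = n²a₀/Z = 1.3 × 10⁻¹¹ m, v = Zαc/n = 8.8 × 10⁶ m/s
a = v²/r = (8.8 × 10⁶)² / 1.3 × 10⁻¹¹ = 5.8 × 10²⁴ m/s²

5.8 × 10²⁴ m/s²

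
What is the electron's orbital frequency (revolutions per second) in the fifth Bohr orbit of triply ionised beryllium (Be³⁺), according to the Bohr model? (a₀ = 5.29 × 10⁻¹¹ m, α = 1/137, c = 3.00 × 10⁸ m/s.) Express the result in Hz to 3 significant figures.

r = n²a₀/Z = 3.31 × 10⁻¹⁰ m, v = Zαc/n = 1.75 × 10⁶ m/s
f = v/(2πr) = 8.43 × 10¹⁴ Hz

8.43 × 10¹⁴ Hz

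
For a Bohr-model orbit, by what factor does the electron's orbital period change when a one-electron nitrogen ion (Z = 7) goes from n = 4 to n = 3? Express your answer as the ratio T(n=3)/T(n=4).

T ∝ Z^-2 · n^3; with Z fixed, T ∝ n^3.
T(n=3)/T(n=4) = (3/4)^3 = 27/64

27/64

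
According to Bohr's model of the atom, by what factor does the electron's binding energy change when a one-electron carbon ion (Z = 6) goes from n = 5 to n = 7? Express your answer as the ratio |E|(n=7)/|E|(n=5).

|E| ∝ Z^2 · n^-2; with Z fixed, |E| ∝ n^-2.
|E|(n=7)/|E|(n=5) = (7/5)^-2 = 25/49

25/49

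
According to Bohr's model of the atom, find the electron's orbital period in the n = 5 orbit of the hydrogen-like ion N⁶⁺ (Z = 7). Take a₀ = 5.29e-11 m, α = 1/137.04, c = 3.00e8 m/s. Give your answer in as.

r = n²a₀/Z = 5²·5.29e-11/7 = 1.89e-10 m
v = Zαc/n = 7·0.00730·3.00e8/5 = 3.06e6 m/s
T = 2πr/v = 3.87e-16 s = 387 as

387 as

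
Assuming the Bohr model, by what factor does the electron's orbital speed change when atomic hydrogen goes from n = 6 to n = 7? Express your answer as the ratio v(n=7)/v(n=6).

6/7

v ∝ Z^1 · n^-1; with Z fixed, v ∝ n^-1.
v(n=7)/v(n=6) = (7/6)^-1 = 6/7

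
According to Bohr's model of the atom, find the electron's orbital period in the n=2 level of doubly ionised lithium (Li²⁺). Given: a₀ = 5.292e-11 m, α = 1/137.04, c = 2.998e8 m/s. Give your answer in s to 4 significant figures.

r = n²a₀/Z = 2²·5.292e-11/3 = 7.056e-11 m
v = Zαc/n = 3·0.007297·2.998e8/2 = 3.282e6 m/s
T = 2πr/v = 1.351e-16 s

1.351e-16 s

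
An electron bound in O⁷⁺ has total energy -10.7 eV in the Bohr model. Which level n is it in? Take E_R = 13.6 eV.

E_n = −E_R Z²/n² ⇒ n² = E_R Z²/(−E_n) = 13.6 × 8² / 10.7 ≈ 81.35
n = 9

9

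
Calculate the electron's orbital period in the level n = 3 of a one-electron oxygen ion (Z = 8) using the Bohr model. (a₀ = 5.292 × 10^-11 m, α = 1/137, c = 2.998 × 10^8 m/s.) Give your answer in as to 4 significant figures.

r = n²a₀/Z = 3²·5.292 × 10^-11/8 = 5.954 × 10^-11 m
v = Zαc/n = 8·0.007299·2.998 × 10^8/3 = 5.836 × 10^6 m/s
T = 2πr/v = 6.410 × 10^-17 s = 64.10 as

64.10 as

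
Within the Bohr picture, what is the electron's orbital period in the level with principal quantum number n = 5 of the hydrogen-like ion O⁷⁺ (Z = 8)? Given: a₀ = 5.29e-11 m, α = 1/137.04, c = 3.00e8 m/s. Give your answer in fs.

r = n²a₀/Z = 5²·5.29e-11/8 = 1.65e-10 m
v = Zαc/n = 8·0.00730·3.00e8/5 = 3.50e6 m/s
T = 2πr/v = 2.97e-16 s = 0.297 fs

0.297 fs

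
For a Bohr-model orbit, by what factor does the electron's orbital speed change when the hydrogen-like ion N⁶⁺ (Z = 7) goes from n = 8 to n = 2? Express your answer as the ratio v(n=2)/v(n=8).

v ∝ Z^1 · n^-1; with Z fixed, v ∝ n^-1.
v(n=2)/v(n=8) = (2/8)^-1 = 4

4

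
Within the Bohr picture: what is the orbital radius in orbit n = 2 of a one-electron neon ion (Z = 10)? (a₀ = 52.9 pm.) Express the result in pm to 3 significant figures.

r_n = n²a₀/Z = 2² × 52.9 / 10
    = 4 × 52.9 / 10 = 21.2 pm

21.2 pm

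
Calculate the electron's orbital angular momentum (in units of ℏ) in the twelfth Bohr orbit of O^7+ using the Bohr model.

L_n = nℏ, so L/ℏ = n = 12.

12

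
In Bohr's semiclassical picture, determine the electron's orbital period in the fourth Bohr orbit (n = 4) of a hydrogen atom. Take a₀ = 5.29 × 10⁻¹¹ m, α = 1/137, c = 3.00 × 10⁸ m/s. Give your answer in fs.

r = n²a₀/Z = 4²·5.29 × 10⁻¹¹/1 = 8.46 × 10⁻¹⁰ m
v = Zαc/n = 1·0.00730·3.00 × 10⁸/4 = 5.47 × 10⁵ m/s
T = 2πr/v = 9.71 × 10⁻¹⁵ s = 9.71 fs

9.71 fs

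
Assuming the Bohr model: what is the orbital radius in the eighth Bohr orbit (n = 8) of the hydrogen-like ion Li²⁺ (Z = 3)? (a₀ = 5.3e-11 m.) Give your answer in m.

1.1e-9 m

r_n = n²a₀/Z = 8² × 5.3e-11 / 3
    = 64 × 5.3e-11 / 3 = 1.1e-9 m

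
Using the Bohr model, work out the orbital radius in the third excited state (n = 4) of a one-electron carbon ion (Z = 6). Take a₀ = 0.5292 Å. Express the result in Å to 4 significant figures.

1.411 Å

r_n = n²a₀/Z = 4² × 0.5292 / 6
    = 16 × 0.5292 / 6 = 1.411 Å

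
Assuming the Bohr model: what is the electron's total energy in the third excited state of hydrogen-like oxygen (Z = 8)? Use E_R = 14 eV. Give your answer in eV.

E_n = −E_R·Z²/n² = −14 × 8²/4² = -56 eV

-56 eV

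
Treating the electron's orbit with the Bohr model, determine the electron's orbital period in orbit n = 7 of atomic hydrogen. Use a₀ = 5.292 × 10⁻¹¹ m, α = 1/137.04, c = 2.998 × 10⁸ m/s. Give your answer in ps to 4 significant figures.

r = n²a₀/Z = 7²·5.292 × 10⁻¹¹/1 = 2.593 × 10⁻⁹ m
v = Zαc/n = 1·0.007297·2.998 × 10⁸/7 = 3.125 × 10⁵ m/s
T = 2πr/v = 5.213 × 10⁻¹⁴ s = 0.05213 ps

0.05213 ps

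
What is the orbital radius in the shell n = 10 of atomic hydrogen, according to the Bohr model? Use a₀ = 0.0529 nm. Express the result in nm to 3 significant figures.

r_n = n²a₀/Z = 10² × 0.0529 / 1
    = 100 × 0.0529 / 1 = 5.29 nm

5.29 nm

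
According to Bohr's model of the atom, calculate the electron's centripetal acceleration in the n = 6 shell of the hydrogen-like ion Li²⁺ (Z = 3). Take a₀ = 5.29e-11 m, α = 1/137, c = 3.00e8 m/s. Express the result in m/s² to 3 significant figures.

1.89e21 m/s²

r = n²a₀/Z = 6.35e-10 m, v = Zαc/n = 1.09e6 m/s
a = v²/r = (1.09e6)² / 6.35e-10 = 1.89e21 m/s²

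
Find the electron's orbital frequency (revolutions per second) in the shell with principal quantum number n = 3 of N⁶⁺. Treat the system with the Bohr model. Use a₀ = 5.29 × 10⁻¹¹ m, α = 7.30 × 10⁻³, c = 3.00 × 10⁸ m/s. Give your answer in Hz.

r = n²a₀/Z = 6.80 × 10⁻¹¹ m, v = Zαc/n = 5.11 × 10⁶ m/s
f = v/(2πr) = 1.20 × 10¹⁶ Hz

1.20 × 10¹⁶ Hz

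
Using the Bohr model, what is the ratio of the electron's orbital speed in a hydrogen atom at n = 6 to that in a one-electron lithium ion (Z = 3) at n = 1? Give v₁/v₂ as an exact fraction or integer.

v ∝ Z^1 · n^-1
v₁/v₂ = (1/3)^1 · (6/1)^-1 = 1/18

1/18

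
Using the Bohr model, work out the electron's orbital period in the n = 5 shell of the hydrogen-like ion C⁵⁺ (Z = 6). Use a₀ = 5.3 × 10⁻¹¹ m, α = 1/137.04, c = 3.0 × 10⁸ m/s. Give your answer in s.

r = n²a₀/Z = 5²·5.3 × 10⁻¹¹/6 = 2.2 × 10⁻¹⁰ m
v = Zαc/n = 6·0.0073·3.0 × 10⁸/5 = 2.6 × 10⁶ m/s
T = 2πr/v = 5.3 × 10⁻¹⁶ s

5.3 × 10⁻¹⁶ s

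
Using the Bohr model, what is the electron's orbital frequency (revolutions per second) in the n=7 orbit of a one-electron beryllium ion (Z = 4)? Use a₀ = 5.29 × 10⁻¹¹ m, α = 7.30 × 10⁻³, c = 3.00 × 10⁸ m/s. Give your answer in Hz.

3.07 × 10¹⁴ Hz

r = n²a₀/Z = 6.48 × 10⁻¹⁰ m, v = Zαc/n = 1.25 × 10⁶ m/s
f = v/(2πr) = 3.07 × 10¹⁴ Hz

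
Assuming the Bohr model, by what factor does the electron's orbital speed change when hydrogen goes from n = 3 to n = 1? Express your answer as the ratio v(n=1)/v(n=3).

3

v ∝ Z^1 · n^-1; with Z fixed, v ∝ n^-1.
v(n=1)/v(n=3) = (1/3)^-1 = 3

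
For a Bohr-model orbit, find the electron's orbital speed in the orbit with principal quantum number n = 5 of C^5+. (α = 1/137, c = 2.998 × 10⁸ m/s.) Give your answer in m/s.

v_n = Zαc/n = 6 × 0.007299 × 2.998 × 10⁸ / 5
    = 2.626 × 10⁶ m/s

2.626 × 10⁶ m/s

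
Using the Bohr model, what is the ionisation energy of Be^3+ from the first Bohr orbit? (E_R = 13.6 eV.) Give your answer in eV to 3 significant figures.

218 eV

E_n = −E_R·Z²/n² = −13.6 × 4²/1² eV = -218 eV
Ionisation energy = −E_n = 218 eV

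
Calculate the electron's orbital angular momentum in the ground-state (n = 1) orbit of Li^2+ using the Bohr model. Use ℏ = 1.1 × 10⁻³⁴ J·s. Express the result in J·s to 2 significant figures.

L_n = nℏ = 1 × 1.1 × 10⁻³⁴ = 1.1 × 10⁻³⁴ J·s

1.1 × 10⁻³⁴ J·s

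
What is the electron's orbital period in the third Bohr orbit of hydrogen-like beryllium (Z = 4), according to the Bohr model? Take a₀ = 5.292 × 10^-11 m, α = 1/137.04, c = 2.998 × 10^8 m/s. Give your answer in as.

256.5 as

r = n²a₀/Z = 3²·5.292 × 10^-11/4 = 1.191 × 10^-10 m
v = Zαc/n = 4·0.007297·2.998 × 10^8/3 = 2.917 × 10^6 m/s
T = 2πr/v = 2.565 × 10^-16 s = 256.5 as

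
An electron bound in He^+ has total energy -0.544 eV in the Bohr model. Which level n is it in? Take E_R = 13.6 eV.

10

E_n = −E_R Z²/n² ⇒ n² = E_R Z²/(−E_n) = 13.6 × 2² / 0.544 ≈ 100.00
n = 10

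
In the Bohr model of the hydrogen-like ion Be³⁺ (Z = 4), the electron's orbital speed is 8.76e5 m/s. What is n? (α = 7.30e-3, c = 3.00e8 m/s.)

v_n = Zαc/n ⇒ n = Zαc/v = 4 × 0.00730 × 3.00e8 / 8.76e5 ≈ 10.00
n = 10

10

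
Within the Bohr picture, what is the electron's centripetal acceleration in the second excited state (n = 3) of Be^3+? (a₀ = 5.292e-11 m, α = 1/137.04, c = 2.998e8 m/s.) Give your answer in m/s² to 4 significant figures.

7.146e22 m/s²

r = n²a₀/Z = 1.191e-10 m, v = Zαc/n = 2.917e6 m/s
a = v²/r = (2.917e6)² / 1.191e-10 = 7.146e22 m/s²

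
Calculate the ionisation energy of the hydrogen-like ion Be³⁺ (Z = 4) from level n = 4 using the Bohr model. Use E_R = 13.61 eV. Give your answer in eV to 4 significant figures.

13.61 eV

E_n = −E_R·Z²/n² = −13.61 × 4²/4² eV = -13.61 eV
Ionisation energy = −E_n = 13.61 eV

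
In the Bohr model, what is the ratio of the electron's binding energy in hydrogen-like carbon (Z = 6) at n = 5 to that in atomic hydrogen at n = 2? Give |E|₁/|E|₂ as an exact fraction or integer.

|E| ∝ Z^2 · n^-2
|E|₁/|E|₂ = (6/1)^2 · (5/2)^-2 = 144/25

144/25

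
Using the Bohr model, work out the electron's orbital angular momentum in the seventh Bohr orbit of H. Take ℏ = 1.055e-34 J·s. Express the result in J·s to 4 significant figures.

7.385e-34 J·s

L_n = nℏ = 7 × 1.055e-34 = 7.385e-34 J·s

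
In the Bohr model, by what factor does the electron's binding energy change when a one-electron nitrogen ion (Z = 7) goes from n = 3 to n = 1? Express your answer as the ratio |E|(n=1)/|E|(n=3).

|E| ∝ Z^2 · n^-2; with Z fixed, |E| ∝ n^-2.
|E|(n=1)/|E|(n=3) = (1/3)^-2 = 9

9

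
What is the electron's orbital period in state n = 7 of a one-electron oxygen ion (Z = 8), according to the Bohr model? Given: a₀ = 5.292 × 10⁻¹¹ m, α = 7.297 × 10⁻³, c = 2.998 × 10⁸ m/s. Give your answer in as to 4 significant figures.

814.6 as

r = n²a₀/Z = 7²·5.292 × 10⁻¹¹/8 = 3.241 × 10⁻¹⁰ m
v = Zαc/n = 8·0.007297·2.998 × 10⁸/7 = 2.500 × 10⁶ m/s
T = 2πr/v = 8.146 × 10⁻¹⁶ s = 814.6 as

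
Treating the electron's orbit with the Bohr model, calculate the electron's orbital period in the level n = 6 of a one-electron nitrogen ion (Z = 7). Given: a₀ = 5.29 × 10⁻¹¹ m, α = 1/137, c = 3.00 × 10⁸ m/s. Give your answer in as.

r = n²a₀/Z = 6²·5.29 × 10⁻¹¹/7 = 2.72 × 10⁻¹⁰ m
v = Zαc/n = 7·0.00730·3.00 × 10⁸/6 = 2.55 × 10⁶ m/s
T = 2πr/v = 6.69 × 10⁻¹⁶ s = 669 as

669 as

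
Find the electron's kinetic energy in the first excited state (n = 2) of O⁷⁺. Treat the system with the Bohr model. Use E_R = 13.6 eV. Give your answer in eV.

218 eV

For a Coulomb orbit the virial theorem gives K = −E_n.
E_n = −E_R·Z²/n², so K = E_R·Z²/n² = 13.6 × 8²/2² = 218 eV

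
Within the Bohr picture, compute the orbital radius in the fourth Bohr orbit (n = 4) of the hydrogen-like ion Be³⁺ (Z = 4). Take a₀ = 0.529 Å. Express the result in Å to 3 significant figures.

r_n = n²a₀/Z = 4² × 0.529 / 4
    = 16 × 0.529 / 4 = 2.12 Å

2.12 Å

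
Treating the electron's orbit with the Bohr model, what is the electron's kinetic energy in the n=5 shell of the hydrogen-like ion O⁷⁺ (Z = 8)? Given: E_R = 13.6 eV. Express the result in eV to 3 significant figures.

34.8 eV

For a Coulomb orbit the virial theorem gives K = −E_n.
E_n = −E_R·Z²/n², so K = E_R·Z²/n² = 13.6 × 8²/5² = 34.8 eV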